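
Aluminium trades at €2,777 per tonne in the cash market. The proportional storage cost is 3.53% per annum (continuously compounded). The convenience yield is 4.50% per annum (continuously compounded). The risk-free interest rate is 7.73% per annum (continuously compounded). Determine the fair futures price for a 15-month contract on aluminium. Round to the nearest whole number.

Net carry = r + u − y = 0.0773 + 0.0353 − 0.0450 = 0.0676
F = S·e^((r+u−y)T) = 2777 · e^(0.0676 × 15/12) = 2777 · e^0.084500
= 2777 × 1.088173 = €3,022 per tonne

€3,022 per tonne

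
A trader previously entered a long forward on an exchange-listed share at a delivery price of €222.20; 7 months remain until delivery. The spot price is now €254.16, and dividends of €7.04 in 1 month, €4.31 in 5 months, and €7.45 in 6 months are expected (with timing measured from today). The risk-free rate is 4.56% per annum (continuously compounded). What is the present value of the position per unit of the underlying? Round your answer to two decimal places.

PV(remaining dividends) I = 7.04·e^(−0.0456·1/12) + 4.31·e^(−0.0456·5/12) + 7.45·e^(−0.0456·6/12) = 18.5242
Current forward F = (S − I)·e^(rT) = (254.16 − 18.5242)·e^(0.0456·7/12) = 235.6358 × 1.026957 = 241.9878
Value (long) = (F − K)·e^(−rT) = (241.9878 − 222.20) × 0.973751 = 19.2684
Value = €19.27

€19.27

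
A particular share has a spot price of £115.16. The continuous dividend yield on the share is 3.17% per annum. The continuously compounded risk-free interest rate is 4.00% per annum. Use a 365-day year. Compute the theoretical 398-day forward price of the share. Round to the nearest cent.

F = S·e^((r − q)T) = 115.16 · e^((0.0400 − 0.0317) × 398/365)
= 115.16 · e^0.009050 = 115.16 × 1.009091
F = £116.21

£116.21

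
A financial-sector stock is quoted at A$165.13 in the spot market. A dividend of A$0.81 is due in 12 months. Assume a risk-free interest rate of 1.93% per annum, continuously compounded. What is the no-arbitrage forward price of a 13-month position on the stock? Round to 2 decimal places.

PV(dividends) I = 0.81·e^(−0.0193·12/12)
I = 0.7945
F = (S − I)·e^(rT) = (165.13 − 0.7945) · e^(0.0193·13/12)
= 164.3355 · e^0.020908 = 164.3355 × 1.021128 = A$167.81

A$167.81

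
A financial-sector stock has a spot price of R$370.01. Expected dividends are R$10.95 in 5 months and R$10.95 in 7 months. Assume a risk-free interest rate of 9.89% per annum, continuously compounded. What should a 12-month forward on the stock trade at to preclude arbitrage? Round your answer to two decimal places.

PV(dividends) I = 10.95·e^(−0.0989·5/12) + 10.95·e^(−0.0989·7/12)
I = 10.5079 + 10.3362 = 20.8441
F = (S − I)·e^(rT) = (370.01 − 20.8441) · e^(0.0989·12/12)
= 349.1659 · e^0.098900 = 349.1659 × 1.103956 = R$385.46

R$385.46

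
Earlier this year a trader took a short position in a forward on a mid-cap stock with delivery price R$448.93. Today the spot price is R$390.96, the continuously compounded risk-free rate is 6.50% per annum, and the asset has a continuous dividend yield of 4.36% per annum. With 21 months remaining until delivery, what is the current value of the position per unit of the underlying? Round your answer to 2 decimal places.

R$38.42

Current fair forward for the remaining 21 months: F = S·e^((r − q)·T), (r − q) = 0.0650 − 0.0436 = 0.0214
F = 390.96 · e^(0.0214 × 21/12) = 390.96 × 1.038160 = 405.8790
Value of long forward = (F − K)·e^(−rT) = (405.8790 − 448.93) · e^(−0.0650·21/12)
= -43.0510 × 0.892481 = -38.42
Short position value = −(long value) = R$38.42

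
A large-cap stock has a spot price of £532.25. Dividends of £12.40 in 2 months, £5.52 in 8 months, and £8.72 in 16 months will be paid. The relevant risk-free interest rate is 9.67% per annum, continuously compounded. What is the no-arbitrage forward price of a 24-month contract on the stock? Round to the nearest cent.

£615.43

PV(dividends) I = 12.40·e^(−0.0967·2/12) + 5.52·e^(−0.0967·8/12) + 8.72·e^(−0.0967·16/12)
I = 12.2018 + 5.1754 + 7.6652 = 25.0424
F = (S − I)·e^(rT) = (532.25 − 25.0424) · e^(0.0967·24/12)
= 507.2076 · e^0.193400 = 507.2076 × 1.213368 = £615.43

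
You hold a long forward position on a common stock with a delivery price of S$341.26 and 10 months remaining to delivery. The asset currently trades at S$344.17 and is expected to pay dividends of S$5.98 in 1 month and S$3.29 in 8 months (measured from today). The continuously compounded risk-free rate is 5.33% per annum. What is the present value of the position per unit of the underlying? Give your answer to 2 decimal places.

PV(remaining dividends) I = 5.98·e^(−0.0533·1/12) + 3.29·e^(−0.0533·8/12) = 9.1286
Current forward F = (S − I)·e^(rT) = (344.17 − 9.1286)·e^(0.0533·10/12) = 335.0414 × 1.045418 = 350.2583
Value (long) = (F − K)·e^(−rT) = (350.2583 − 341.26) × 0.956555 = 8.6074
Value = S$8.61

S$8.61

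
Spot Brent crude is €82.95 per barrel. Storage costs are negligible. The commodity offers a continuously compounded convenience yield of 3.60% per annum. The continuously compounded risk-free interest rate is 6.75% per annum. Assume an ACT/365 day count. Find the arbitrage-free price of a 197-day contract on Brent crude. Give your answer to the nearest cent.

€84.37 per barrel

Net carry = r + u − y = 0.0675 + 0.0000 − 0.0360 = 0.0315
F = S·e^((r+u−y)T) = 82.95 · e^(0.0315 × 197/365) = 82.95 · e^0.017001
= 82.95 × 1.017146 = €84.37 per barrel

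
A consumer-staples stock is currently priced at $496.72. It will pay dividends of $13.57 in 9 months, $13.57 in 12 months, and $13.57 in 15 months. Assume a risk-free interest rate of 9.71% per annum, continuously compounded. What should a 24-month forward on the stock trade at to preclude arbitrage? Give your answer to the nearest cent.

PV(dividends) I = 13.57·e^(−0.0971·9/12) + 13.57·e^(−0.0971·12/12) + 13.57·e^(−0.0971·15/12)
I = 12.6169 + 12.3143 + 12.0190 = 36.9502
F = (S − I)·e^(rT) = (496.72 − 36.9502) · e^(0.0971·24/12)
= 459.7698 · e^0.194200 = 459.7698 × 1.214339 = $558.32

$558.32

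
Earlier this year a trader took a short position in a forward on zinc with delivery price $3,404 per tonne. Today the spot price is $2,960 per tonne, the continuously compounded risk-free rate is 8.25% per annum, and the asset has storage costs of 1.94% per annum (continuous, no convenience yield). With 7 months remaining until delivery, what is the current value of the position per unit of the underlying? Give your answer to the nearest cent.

$250.37 per tonne

Current fair forward for the remaining 7 months: F = S·e^((r + u)·T), (r + u) = 0.0825 + 0.0194 = 0.1019
F = 2960 · e^(0.1019 × 7/12) = 2960 × 1.06124385 = 3141.2818
Value of long forward = (F − K)·e^(−rT) = (3141.2818 − 3404) · e^(−0.0825·7/12)
= -262.7182 × 0.95301465 = -250.37
Short position value = −(long value) = $250.37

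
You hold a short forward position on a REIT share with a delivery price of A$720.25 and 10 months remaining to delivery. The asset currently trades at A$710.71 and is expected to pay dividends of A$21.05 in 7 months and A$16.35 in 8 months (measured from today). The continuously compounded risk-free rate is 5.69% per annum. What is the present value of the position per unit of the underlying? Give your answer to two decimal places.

A$12.29

PV(remaining dividends) I = 21.05·e^(−0.0569·7/12) + 16.35·e^(−0.0569·8/12) = 36.1042
Current forward F = (S − I)·e^(rT) = (710.71 − 36.1042)·e^(0.0569·10/12) = 674.6058 × 1.048559 = 707.3640
Value (long) = (F − K)·e^(−rT) = (707.3640 − 720.25) × 0.953690 = -12.2892
Short position value = −(long value) = A$12.29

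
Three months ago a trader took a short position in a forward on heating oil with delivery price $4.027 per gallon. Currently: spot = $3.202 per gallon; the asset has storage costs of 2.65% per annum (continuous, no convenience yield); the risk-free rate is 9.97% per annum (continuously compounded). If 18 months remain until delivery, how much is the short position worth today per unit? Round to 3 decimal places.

$0.136 per gallon

Current fair forward for the remaining 18 months: F = S·e^((r + u)·T), (r + u) = 0.0997 + 0.0265 = 0.1262
F = 3.202 · e^(0.1262 × 18/12) = 3.202 × 1.208403 = 3.8693
Value of long forward = (F − K)·e^(−rT) = (3.8693 − 4.027) · e^(−0.0997·18/12)
= -0.1577 × 0.861095 = -0.136
Short position value = −(long value) = $0.136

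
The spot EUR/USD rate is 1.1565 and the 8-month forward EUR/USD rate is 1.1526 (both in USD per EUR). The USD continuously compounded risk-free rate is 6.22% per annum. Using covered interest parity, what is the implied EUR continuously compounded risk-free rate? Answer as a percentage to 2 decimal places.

F = S·e^((r_USD − r_EUR)T) ⇒ r_EUR = r_USD − ln(F/S)/T
ln(1.1526/1.1565) = -0.003378; /(8/12) = -0.005067
r_EUR = 0.0622 + 0.005067 = 0.067267
r_EUR = 6.73%

6.73%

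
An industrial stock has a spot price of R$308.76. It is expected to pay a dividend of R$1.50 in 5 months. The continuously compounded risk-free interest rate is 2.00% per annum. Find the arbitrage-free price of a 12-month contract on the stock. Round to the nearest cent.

R$313.48

PV(dividends) I = 1.50·e^(−0.0200·5/12)
I = 1.4876
F = (S − I)·e^(rT) = (308.76 − 1.4876) · e^(0.0200·12/12)
= 307.2724 · e^0.020000 = 307.2724 × 1.020201 = R$313.48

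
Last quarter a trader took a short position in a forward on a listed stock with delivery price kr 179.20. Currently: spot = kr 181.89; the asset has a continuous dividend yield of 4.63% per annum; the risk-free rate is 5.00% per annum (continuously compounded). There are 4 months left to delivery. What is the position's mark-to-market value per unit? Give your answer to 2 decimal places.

-kr 2.87

Current fair forward for the remaining 4 months: F = S·e^((r − q)·T), (r − q) = 0.0500 − 0.0463 = 0.0037
F = 181.89 · e^(0.0037 × 4/12) = 181.89 × 1.001234 = 182.1145
Value of long forward = (F − K)·e^(−rT) = (182.1145 − 179.20) · e^(−0.0500·4/12)
= 2.9145 × 0.983471 = 2.87
Short position value = −(long value) = -kr 2.87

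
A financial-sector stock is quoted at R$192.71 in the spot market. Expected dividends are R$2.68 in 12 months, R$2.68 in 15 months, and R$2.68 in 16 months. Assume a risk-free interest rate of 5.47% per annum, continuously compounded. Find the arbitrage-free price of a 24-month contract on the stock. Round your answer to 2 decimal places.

PV(dividends) I = 2.68·e^(−0.0547·12/12) + 2.68·e^(−0.0547·15/12) + 2.68·e^(−0.0547·16/12)
I = 2.5373 + 2.5029 + 2.4915 = 7.5317
F = (S − I)·e^(rT) = (192.71 − 7.5317) · e^(0.0547·24/12)
= 185.1783 · e^0.109400 = 185.1783 × 1.115609 = R$206.59

R$206.59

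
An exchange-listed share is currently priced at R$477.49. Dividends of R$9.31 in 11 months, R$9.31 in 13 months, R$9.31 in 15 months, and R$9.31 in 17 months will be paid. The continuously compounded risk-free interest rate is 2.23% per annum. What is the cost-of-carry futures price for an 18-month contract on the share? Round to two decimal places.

R$456.21

PV(dividends) I = 9.31·e^(−0.0223·11/12) + 9.31·e^(−0.0223·13/12) + 9.31·e^(−0.0223·15/12) + 9.31·e^(−0.0223·17/12)
I = 9.1216 + 9.0878 + 9.0541 + 9.0205 = 36.2840
F = (S − I)·e^(rT) = (477.49 − 36.2840) · e^(0.0223·18/12)
= 441.2060 · e^0.033450 = 441.2060 × 1.034016 = R$456.21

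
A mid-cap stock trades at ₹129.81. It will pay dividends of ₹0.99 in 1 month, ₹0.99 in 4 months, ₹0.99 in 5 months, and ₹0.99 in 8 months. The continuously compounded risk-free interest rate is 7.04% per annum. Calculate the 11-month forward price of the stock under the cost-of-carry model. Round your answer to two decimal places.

PV(dividends) I = 0.99·e^(−0.0704·1/12) + 0.99·e^(−0.0704·4/12) + 0.99·e^(−0.0704·5/12) + 0.99·e^(−0.0704·8/12)
I = 0.9842 + 0.9670 + 0.9614 + 0.9446 = 3.8572
F = (S − I)·e^(rT) = (129.81 − 3.8572) · e^(0.0704·11/12)
= 125.9528 · e^0.064533 = 125.9528 × 1.066661 = ₹134.35

₹134.35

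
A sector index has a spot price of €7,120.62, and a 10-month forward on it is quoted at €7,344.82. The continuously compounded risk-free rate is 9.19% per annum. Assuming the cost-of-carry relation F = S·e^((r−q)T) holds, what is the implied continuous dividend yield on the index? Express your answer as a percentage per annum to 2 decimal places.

5.47%

From F = S·e^((r−q)T): (r − q) = ln(F/S)/T
ln(7344.82/7120.62) = ln(1.031486) = 0.031000
(r − q) = 0.031000 / (10/12) = 0.037200
q = r − ln(F/S)/T = 0.0919 − 0.037200 = 0.054700
q = 5.47%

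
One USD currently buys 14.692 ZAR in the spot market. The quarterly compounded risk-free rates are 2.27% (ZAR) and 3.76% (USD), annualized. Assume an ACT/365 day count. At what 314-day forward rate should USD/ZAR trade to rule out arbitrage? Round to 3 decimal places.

14.506

By covered interest parity, F = S · (1+r_ZAR/4)^(4T) / (1+r_USD/4)^(4T)
= 14.692 × 1.019664 / 1.032719 = 14.692 × 0.987359
F = 14.506 ZAR per USD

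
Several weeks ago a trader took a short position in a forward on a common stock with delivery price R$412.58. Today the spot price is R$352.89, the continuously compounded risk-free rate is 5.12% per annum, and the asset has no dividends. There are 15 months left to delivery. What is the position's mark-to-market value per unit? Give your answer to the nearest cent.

Current fair forward for the remaining 15 months: F = S·e^(r·T), r = 0.0512
F = 352.89 · e^(0.0512 × 15/12) = 352.89 × 1.066092 = 376.2132
Value of long forward = (F − K)·e^(−rT) = (376.2132 − 412.58) · e^(−0.0512·15/12)
= -36.3668 × 0.938005 = -34.11
Short position value = −(long value) = R$34.11

R$34.11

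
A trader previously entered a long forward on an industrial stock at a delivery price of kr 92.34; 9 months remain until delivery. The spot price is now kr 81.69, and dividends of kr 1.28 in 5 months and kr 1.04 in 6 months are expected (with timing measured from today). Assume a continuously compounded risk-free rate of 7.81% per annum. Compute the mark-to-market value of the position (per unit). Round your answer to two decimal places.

-kr 7.64

PV(remaining dividends) I = 1.28·e^(−0.0781·5/12) + 1.04·e^(−0.0781·6/12) = 2.2392
Current forward F = (S − I)·e^(rT) = (81.69 − 2.2392)·e^(0.0781·9/12) = 79.4508 × 1.060325 = 84.2437
Value (long) = (F − K)·e^(−rT) = (84.2437 − 92.34) × 0.943108 = -7.6357
Value = -kr 7.64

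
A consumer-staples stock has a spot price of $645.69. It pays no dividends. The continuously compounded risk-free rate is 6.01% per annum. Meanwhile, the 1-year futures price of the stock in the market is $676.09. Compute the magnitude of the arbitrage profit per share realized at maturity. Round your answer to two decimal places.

Fair futures: F* = S·e^(carry·T), with carry = r = 0.0601
F* = 645.69 · e^(0.0601 × 1) = 645.69 · e^0.060100 = 645.69 × 1.061943 = $685.6860
Market $676.09 < fair $685.6860: forward underpriced → reverse cash-and-carry (short spot, go long the forward).
At maturity, profit = |F_mkt − F*| = |676.09 − 685.6860| = $9.60 per share

$9.60 per share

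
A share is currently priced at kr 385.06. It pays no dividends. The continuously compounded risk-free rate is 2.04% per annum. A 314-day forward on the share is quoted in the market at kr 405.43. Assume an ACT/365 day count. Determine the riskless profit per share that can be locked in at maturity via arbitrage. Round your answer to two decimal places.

kr 13.55 per share

Fair forward: F* = S·e^(carry·T), with carry = r = 0.0204
F* = 385.06 · e^(0.0204 × 314/365) = 385.06 · e^0.017550 = 385.06 × 1.017705 = kr 391.8775
Market kr 405.43 > fair kr 391.8775: forward overpriced → cash-and-carry (buy spot, short the forward).
At maturity, profit = |F_mkt − F*| = |405.43 − 391.8775| = kr 13.55 per share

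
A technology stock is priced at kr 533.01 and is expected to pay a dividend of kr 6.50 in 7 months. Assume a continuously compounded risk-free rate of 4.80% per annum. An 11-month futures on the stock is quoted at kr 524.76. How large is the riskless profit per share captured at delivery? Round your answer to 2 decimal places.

kr 25.62 per share

PV(dividends) I = 6.50·e^(−0.0480·7/12) = 6.3205
Fair futures F* = (S − I)·e^(rT) = (533.01 − 6.3205)·e^0.044000 = 526.6895 × 1.044982 = 550.3810
Market kr 524.76 < fair 550.3810: forward underpriced → reverse cash-and-carry (short the stock, invest proceeds at r, pay the dividends, go long the forward).
Profit at T = |F_mkt − F*| = |524.76 − 550.3810| = kr 25.62 per share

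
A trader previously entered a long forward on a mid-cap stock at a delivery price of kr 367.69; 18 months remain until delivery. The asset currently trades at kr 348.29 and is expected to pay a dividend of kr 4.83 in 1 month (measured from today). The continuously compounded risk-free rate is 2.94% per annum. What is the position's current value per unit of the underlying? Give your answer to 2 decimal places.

PV(remaining dividends) I = 4.83·e^(−0.0294·1/12) = 4.8182
Current forward F = (S − I)·e^(rT) = (348.29 − 4.8182)·e^(0.0294·18/12) = 343.4718 × 1.045087 = 358.9579
Value (long) = (F − K)·e^(−rT) = (358.9579 − 367.69) × 0.956858 = -8.3554
Value = -kr 8.36

-kr 8.36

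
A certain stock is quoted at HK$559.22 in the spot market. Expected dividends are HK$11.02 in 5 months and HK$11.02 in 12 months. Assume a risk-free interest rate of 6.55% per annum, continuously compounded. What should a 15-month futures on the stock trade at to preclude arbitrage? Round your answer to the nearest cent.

HK$584.09

PV(dividends) I = 11.02·e^(−0.0655·5/12) + 11.02·e^(−0.0655·12/12)
I = 10.7233 + 10.3213 = 21.0446
F = (S − I)·e^(rT) = (559.22 − 21.0446) · e^(0.0655·15/12)
= 538.1754 · e^0.081875 = 538.1754 × 1.085320 = HK$584.09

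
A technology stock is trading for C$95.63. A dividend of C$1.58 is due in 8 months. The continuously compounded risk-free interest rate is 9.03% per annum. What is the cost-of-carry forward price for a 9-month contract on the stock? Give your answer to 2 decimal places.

PV(dividends) I = 1.58·e^(−0.0903·8/12)
I = 1.4877
F = (S − I)·e^(rT) = (95.63 − 1.4877) · e^(0.0903·9/12)
= 94.1423 · e^0.067725 = 94.1423 × 1.070071 = C$100.74

C$100.74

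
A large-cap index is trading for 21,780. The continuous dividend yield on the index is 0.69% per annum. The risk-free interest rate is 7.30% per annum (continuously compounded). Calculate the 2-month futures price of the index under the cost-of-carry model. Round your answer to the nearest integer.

22,021

F = S·e^((r − q)T) = 21780 · e^((0.0730 − 0.0069) × 2/12)
= 21780 · e^0.011017 = 21780 × 1.011078
F = 22,021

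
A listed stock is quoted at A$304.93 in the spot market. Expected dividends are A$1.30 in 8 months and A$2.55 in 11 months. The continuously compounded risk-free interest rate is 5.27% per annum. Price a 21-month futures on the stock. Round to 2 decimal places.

PV(dividends) I = 1.30·e^(−0.0527·8/12) + 2.55·e^(−0.0527·11/12)
I = 1.2551 + 2.4297 = 3.6848
F = (S − I)·e^(rT) = (304.93 − 3.6848) · e^(0.0527·21/12)
= 301.2452 · e^0.092225 = 301.2452 × 1.096612 = A$330.35

A$330.35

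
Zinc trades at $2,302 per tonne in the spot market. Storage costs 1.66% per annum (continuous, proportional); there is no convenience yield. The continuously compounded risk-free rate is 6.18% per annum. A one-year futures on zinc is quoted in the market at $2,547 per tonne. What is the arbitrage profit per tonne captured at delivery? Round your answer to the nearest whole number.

Fair futures: F* = S·e^(carry·T), with carry = (r + u) = 0.0618 + 0.0166 = 0.0784
F* = 2302 · e^(0.0784 × 12/12) = 2302 · e^0.078400 = 2302 × 1.081555 = $2489.7396
Market $2547 > fair $2489.7396: forward overpriced → cash-and-carry (buy spot, short the forward).
At maturity, profit = |F_mkt − F*| = |2547 − 2489.7396| = $57 per tonne

$57 per tonne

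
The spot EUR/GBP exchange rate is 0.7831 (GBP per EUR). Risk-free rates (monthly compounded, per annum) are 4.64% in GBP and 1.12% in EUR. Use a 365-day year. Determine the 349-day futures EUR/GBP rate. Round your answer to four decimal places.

0.8098

By covered interest parity, F = S · (1+r_GBP/12)^(12T) / (1+r_EUR/12)^(12T)
= 0.7831 × 1.045275 / 1.010762 = 0.7831 × 1.034146
F = 0.8098 GBP per EUR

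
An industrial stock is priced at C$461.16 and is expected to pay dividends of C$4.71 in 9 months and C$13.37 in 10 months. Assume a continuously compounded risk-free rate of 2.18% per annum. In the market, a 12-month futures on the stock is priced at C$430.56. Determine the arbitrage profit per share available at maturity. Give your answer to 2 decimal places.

C$22.61 per share

PV(dividends) I = 4.71·e^(−0.0218·9/12) + 13.37·e^(−0.0218·10/12) = 17.7629
Fair futures F* = (S − I)·e^(rT) = (461.16 − 17.7629)·e^0.021800 = 443.3971 × 1.022039 = 453.1691
Market C$430.56 < fair 453.1691: forward underpriced → reverse cash-and-carry (short the stock, invest proceeds at r, pay the dividends, go long the forward).
Profit at T = |F_mkt − F*| = |430.56 − 453.1691| = C$22.61 per share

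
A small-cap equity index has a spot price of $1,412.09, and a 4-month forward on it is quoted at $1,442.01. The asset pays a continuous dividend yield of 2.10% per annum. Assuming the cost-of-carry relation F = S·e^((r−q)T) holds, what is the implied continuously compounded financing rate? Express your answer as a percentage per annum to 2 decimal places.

From F = S·e^((r−q)T): (r − q) = ln(F/S)/T
ln(1442.01/1412.09) = ln(1.021188) = 0.020967
(r − q) = 0.020967 / (4/12) = 0.062901
r = ln(F/S)/T + q = 0.062901 + 0.0210 = 0.083901
r = 8.39%

8.39%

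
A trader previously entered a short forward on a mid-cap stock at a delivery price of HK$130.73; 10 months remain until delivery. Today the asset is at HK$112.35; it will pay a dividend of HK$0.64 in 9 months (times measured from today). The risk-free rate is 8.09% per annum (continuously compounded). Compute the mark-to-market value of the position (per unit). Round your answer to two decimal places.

HK$10.46

PV(remaining dividends) I = 0.64·e^(−0.0809·9/12) = 0.6023
Current forward F = (S − I)·e^(rT) = (112.35 − 0.6023)·e^(0.0809·10/12) = 111.7477 × 1.069741 = 119.5411
Value (long) = (F − K)·e^(−rT) = (119.5411 − 130.73) × 0.934806 = -10.4595
Short position value = −(long value) = HK$10.46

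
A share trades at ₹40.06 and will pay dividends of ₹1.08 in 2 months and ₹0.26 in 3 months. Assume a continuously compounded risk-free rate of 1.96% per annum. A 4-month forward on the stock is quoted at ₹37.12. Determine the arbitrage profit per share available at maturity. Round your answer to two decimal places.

PV(dividends) I = 1.08·e^(−0.0196·2/12) + 0.26·e^(−0.0196·3/12) = 1.3352
Fair forward F* = (S − I)·e^(rT) = (40.06 − 1.3352)·e^0.006533 = 38.7248 × 1.006554 = 38.9786
Market ₹37.12 < fair 38.9786: forward underpriced → reverse cash-and-carry (short the stock, invest proceeds at r, pay the dividends, go long the forward).
Profit at T = |F_mkt − F*| = |37.12 − 38.9786| = ₹1.86 per share

₹1.86 per share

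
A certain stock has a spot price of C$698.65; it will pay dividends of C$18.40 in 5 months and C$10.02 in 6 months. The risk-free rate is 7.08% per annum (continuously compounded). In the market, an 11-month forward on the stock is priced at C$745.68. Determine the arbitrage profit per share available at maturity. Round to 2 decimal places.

C$29.57 per share

PV(dividends) I = 18.40·e^(−0.0708·5/12) + 10.02·e^(−0.0708·6/12) = 27.5366
Fair forward F* = (S − I)·e^(rT) = (698.65 − 27.5366)·e^0.064900 = 671.1134 × 1.067052 = 716.1129
Market C$745.68 > fair 716.1129: forward overpriced → cash-and-carry (borrow at r, buy the stock and collect the dividends, short the forward).
Profit at T = |F_mkt − F*| = |745.68 − 716.1129| = C$29.57 per share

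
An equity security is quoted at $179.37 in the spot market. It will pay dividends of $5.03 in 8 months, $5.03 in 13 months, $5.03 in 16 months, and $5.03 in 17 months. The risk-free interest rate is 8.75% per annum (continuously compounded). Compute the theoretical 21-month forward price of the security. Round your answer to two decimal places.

$187.79

PV(dividends) I = 5.03·e^(−0.0875·8/12) + 5.03·e^(−0.0875·13/12) + 5.03·e^(−0.0875·16/12) + 5.03·e^(−0.0875·17/12)
I = 4.7450 + 4.5751 + 4.4761 + 4.4436 = 18.2398
F = (S − I)·e^(rT) = (179.37 − 18.2398) · e^(0.0875·21/12)
= 161.1302 · e^0.153125 = 161.1302 × 1.165471 = $187.79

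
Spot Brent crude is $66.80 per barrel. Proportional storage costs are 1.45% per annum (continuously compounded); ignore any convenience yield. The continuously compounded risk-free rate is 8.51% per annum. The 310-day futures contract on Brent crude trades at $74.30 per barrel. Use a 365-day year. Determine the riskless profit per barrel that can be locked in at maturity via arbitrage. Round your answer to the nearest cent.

Fair futures: F* = S·e^(carry·T), with carry = (r + u) = 0.0851 + 0.0145 = 0.0996
F* = 66.80 · e^(0.0996 × 310/365) = 66.80 · e^0.084592 = 66.80 × 1.088273 = $72.6966
Market $74.30 > fair $72.6966: forward overpriced → cash-and-carry (buy spot, short the forward).
At maturity, profit = |F_mkt − F*| = |74.30 − 72.6966| = $1.60 per barrel

$1.60 per barrel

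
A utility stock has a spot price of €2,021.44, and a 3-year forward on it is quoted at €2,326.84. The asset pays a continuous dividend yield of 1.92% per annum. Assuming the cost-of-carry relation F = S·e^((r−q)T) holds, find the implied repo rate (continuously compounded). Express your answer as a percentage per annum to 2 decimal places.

6.61%

From F = S·e^((r−q)T): (r − q) = ln(F/S)/T
ln(2326.84/2021.44) = ln(1.151080) = 0.140701
(r − q) = 0.140701 / (3) = 0.046900
r = ln(F/S)/T + q = 0.046900 + 0.0192 = 0.066100
r = 6.61%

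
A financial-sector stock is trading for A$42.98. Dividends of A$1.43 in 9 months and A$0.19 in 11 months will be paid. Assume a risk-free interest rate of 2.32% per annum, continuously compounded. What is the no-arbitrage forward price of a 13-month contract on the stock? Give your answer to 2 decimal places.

PV(dividends) I = 1.43·e^(−0.0232·9/12) + 0.19·e^(−0.0232·11/12)
I = 1.4053 + 0.1860 = 1.5913
F = (S − I)·e^(rT) = (42.98 − 1.5913) · e^(0.0232·13/12)
= 41.3887 · e^0.025133 = 41.3887 × 1.025451 = A$42.44

A$42.44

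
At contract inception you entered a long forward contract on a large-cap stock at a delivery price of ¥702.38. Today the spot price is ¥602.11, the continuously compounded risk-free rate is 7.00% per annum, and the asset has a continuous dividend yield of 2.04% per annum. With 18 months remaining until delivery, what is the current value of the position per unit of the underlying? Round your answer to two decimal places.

Current fair forward for the remaining 18 months: F = S·e^((r − q)·T), (r − q) = 0.0700 − 0.0204 = 0.0496
F = 602.11 · e^(0.0496 × 18/12) = 602.11 × 1.077238 = 648.6158
Value of long forward = (F − K)·e^(−rT) = (648.6158 − 702.38) · e^(−0.0700·18/12)
= -53.7642 × 0.900325 = -48.41

-¥48.41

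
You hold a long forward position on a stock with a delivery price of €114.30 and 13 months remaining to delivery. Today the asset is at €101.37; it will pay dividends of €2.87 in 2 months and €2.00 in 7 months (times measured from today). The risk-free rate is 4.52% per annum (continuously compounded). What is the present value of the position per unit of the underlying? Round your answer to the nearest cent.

-€12.26

PV(remaining dividends) I = 2.87·e^(−0.0452·2/12) + 2.00·e^(−0.0452·7/12) = 4.7964
Current forward F = (S − I)·e^(rT) = (101.37 − 4.7964)·e^(0.0452·13/12) = 96.5736 × 1.050185 = 101.4201
Value (long) = (F − K)·e^(−rT) = (101.4201 − 114.30) × 0.952213 = -12.2644
Value = -€12.26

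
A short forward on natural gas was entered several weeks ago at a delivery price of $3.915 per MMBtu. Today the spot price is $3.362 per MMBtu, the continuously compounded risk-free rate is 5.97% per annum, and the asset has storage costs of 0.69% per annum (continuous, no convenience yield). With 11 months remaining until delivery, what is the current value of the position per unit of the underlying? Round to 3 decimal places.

Current fair forward for the remaining 11 months: F = S·e^((r + u)·T), (r + u) = 0.0597 + 0.0069 = 0.0666
F = 3.362 · e^(0.0666 × 11/12) = 3.362 × 1.062952 = 3.5736
Value of long forward = (F − K)·e^(−rT) = (3.5736 − 3.915) · e^(−0.0597·11/12)
= -0.3414 × 0.946745 = -0.323
Short position value = −(long value) = $0.323

$0.323 per MMBtu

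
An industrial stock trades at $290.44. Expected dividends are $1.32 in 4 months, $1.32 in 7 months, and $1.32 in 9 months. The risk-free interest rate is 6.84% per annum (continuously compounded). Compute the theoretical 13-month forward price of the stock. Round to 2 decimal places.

$308.67

PV(dividends) I = 1.32·e^(−0.0684·4/12) + 1.32·e^(−0.0684·7/12) + 1.32·e^(−0.0684·9/12)
I = 1.2902 + 1.2684 + 1.2540 = 3.8126
F = (S − I)·e^(rT) = (290.44 − 3.8126) · e^(0.0684·13/12)
= 286.6274 · e^0.074100 = 286.6274 × 1.076914 = $308.67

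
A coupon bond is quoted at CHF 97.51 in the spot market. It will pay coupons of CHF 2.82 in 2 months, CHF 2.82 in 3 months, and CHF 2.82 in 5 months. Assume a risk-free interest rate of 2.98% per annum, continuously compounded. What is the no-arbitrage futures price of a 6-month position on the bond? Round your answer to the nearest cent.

CHF 90.46

PV(coupons) I = 2.82·e^(−0.0298·2/12) + 2.82·e^(−0.0298·3/12) + 2.82·e^(−0.0298·5/12)
I = 2.8060 + 2.7991 + 2.7852 = 8.3903
F = (S − I)·e^(rT) = (97.51 − 8.3903) · e^(0.0298·6/12)
= 89.1197 · e^0.014900 = 89.1197 × 1.015012 = CHF 90.46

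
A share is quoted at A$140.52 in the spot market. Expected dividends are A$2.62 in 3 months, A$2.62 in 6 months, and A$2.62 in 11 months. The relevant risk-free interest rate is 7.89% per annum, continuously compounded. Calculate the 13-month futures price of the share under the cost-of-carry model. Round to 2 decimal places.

PV(dividends) I = 2.62·e^(−0.0789·3/12) + 2.62·e^(−0.0789·6/12) + 2.62·e^(−0.0789·11/12)
I = 2.5688 + 2.5187 + 2.4372 = 7.5247
F = (S − I)·e^(rT) = (140.52 − 7.5247) · e^(0.0789·13/12)
= 132.9953 · e^0.085475 = 132.9953 × 1.089234 = A$144.86

A$144.86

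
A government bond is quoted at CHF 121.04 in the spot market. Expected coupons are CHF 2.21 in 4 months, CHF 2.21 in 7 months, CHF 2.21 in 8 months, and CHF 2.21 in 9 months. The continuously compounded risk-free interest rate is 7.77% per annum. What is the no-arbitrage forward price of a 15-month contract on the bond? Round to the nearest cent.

CHF 124.08

PV(coupons) I = 2.21·e^(−0.0777·4/12) + 2.21·e^(−0.0777·7/12) + 2.21·e^(−0.0777·8/12) + 2.21·e^(−0.0777·9/12)
I = 2.1535 + 2.1121 + 2.0984 + 2.0849 = 8.4489
F = (S − I)·e^(rT) = (121.04 − 8.4489) · e^(0.0777·15/12)
= 112.5911 · e^0.097125 = 112.5911 × 1.101998 = CHF 124.08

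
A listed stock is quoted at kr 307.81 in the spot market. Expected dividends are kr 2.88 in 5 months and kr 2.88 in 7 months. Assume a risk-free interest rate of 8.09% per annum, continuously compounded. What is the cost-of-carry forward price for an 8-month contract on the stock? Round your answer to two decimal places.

PV(dividends) I = 2.88·e^(−0.0809·5/12) + 2.88·e^(−0.0809·7/12)
I = 2.7845 + 2.7472 = 5.5317
F = (S − I)·e^(rT) = (307.81 − 5.5317) · e^(0.0809·8/12)
= 302.2783 · e^0.053933 = 302.2783 × 1.055414 = kr 319.03

kr 319.03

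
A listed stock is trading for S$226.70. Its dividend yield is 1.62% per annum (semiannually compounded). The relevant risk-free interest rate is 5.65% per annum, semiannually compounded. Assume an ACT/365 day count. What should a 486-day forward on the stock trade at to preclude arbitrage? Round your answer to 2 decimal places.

F = S · (1+r/2)^(2T) / (1+q/2)^(2T)
= 226.70 × 1.077008 / 1.021716 = 226.70 × 1.054117
F = S$238.97

S$238.97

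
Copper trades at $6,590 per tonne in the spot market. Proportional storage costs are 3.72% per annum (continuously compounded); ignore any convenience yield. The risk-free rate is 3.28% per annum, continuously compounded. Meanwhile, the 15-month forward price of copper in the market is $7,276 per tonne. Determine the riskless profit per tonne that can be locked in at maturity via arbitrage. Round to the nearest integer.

Fair forward: F* = S·e^(carry·T), with carry = (r + u) = 0.0328 + 0.0372 = 0.0700
F* = 6590 · e^(0.0700 × 15/12) = 6590 · e^0.087500 = 6590 × 1.091442 = $7192.6028
Market $7276 > fair $7192.6028: forward overpriced → cash-and-carry (buy spot, short the forward).
At maturity, profit = |F_mkt − F*| = |7276 − 7192.6028| = $83 per tonne

$83 per tonne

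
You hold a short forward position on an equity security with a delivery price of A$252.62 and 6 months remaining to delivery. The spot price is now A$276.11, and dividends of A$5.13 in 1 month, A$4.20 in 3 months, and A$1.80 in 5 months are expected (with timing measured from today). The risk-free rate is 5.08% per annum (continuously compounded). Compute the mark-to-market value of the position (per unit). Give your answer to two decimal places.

-A$18.81

PV(remaining dividends) I = 5.13·e^(−0.0508·1/12) + 4.20·e^(−0.0508·3/12) + 1.80·e^(−0.0508·5/12) = 11.0176
Current forward F = (S − I)·e^(rT) = (276.11 − 11.0176)·e^(0.0508·6/12) = 265.0924 × 1.025725 = 271.9119
Value (long) = (F − K)·e^(−rT) = (271.9119 − 252.62) × 0.974920 = 18.8081
Short position value = −(long value) = -A$18.81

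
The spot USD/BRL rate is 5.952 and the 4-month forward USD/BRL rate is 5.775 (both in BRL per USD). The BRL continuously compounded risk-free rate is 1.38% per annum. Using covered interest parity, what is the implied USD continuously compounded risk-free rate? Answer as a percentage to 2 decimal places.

10.44%

F = S·e^((r_BRL − r_USD)T) ⇒ r_USD = r_BRL − ln(F/S)/T
ln(5.775/5.952) = -0.030189; /(4/12) = -0.090567
r_USD = 0.0138 + 0.090567 = 0.104367
r_USD = 10.44%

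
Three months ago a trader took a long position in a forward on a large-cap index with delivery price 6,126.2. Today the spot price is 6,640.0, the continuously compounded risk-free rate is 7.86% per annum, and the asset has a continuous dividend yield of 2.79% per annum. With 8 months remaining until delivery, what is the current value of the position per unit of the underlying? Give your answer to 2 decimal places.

Current fair forward for the remaining 8 months: F = S·e^((r − q)·T), (r − q) = 0.0786 − 0.0279 = 0.0507
F = 6640.0 · e^(0.0507 × 8/12) = 6640.0 × 1.03437771 = 6868.2680
Value of long forward = (F − K)·e^(−rT) = (6868.2680 − 6126.2) · e^(−0.0786·8/12)
= 742.0680 × 0.94894921 = 704.18

704.18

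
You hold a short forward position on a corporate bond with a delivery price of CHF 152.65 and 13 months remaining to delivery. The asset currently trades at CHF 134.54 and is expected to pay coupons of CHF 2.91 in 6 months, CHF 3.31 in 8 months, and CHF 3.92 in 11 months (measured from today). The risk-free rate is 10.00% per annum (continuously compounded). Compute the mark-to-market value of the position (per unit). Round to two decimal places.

PV(remaining coupons) I = 2.91·e^(−0.1000·6/12) + 3.31·e^(−0.1000·8/12) + 3.92·e^(−0.1000·11/12) = 9.4412
Current forward F = (S − I)·e^(rT) = (134.54 − 9.4412)·e^(0.1000·13/12) = 125.0988 × 1.114419 = 139.4125
Value (long) = (F − K)·e^(−rT) = (139.4125 − 152.65) × 0.897328 = -11.8784
Short position value = −(long value) = CHF 11.88

CHF 11.88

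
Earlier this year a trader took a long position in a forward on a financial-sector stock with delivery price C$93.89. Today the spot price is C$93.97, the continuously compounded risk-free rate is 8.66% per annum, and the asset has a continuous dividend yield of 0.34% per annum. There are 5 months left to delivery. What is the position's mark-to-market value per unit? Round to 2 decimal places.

Current fair forward for the remaining 5 months: F = S·e^((r − q)·T), (r − q) = 0.0866 − 0.0034 = 0.0832
F = 93.97 · e^(0.0832 × 5/12) = 93.97 × 1.035275 = 97.2848
Value of long forward = (F − K)·e^(−rT) = (97.2848 − 93.89) · e^(−0.0866·5/12)
= 3.3948 × 0.964560 = 3.27

C$3.27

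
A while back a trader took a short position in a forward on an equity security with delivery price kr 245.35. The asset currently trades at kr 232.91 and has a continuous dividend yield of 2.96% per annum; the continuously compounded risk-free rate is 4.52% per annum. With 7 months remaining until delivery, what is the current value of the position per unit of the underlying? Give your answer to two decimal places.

kr 10.04

Current fair forward for the remaining 7 months: F = S·e^((r − q)·T), (r − q) = 0.0452 − 0.0296 = 0.0156
F = 232.91 · e^(0.0156 × 7/12) = 232.91 × 1.009142 = 235.0393
Value of long forward = (F − K)·e^(−rT) = (235.0393 − 245.35) · e^(−0.0452·7/12)
= -10.3107 × 0.973978 = -10.04
Short position value = −(long value) = kr 10.04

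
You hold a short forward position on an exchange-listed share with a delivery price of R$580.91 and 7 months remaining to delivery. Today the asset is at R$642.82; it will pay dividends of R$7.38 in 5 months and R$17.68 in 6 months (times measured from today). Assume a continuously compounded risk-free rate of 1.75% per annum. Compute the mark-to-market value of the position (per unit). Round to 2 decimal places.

-R$42.96

PV(remaining dividends) I = 7.38·e^(−0.0175·5/12) + 17.68·e^(−0.0175·6/12) = 24.8524
Current forward F = (S − I)·e^(rT) = (642.82 − 24.8524)·e^(0.0175·7/12) = 617.9676 × 1.010261 = 624.3086
Value (long) = (F − K)·e^(−rT) = (624.3086 − 580.91) × 0.989844 = 42.9578
Short position value = −(long value) = -R$42.96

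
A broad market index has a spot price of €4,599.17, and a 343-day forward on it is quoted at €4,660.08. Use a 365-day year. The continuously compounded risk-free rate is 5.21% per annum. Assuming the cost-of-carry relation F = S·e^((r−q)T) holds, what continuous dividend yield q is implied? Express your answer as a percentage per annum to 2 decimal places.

From F = S·e^((r−q)T): (r − q) = ln(F/S)/T
ln(4660.08/4599.17) = ln(1.013244) = 0.013157
(r − q) = 0.013157 / (343/365) = 0.014001
q = r − ln(F/S)/T = 0.0521 − 0.014001 = 0.038099
q = 3.81%

3.81%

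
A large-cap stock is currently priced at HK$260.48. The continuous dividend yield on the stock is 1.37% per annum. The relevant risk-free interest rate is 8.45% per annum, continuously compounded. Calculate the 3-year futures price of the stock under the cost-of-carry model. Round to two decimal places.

F = S·e^((r − q)T) = 260.48 · e^((0.0845 − 0.0137) × 3)
= 260.48 · e^0.212400 = 260.48 × 1.236642
F = HK$322.12

HK$322.12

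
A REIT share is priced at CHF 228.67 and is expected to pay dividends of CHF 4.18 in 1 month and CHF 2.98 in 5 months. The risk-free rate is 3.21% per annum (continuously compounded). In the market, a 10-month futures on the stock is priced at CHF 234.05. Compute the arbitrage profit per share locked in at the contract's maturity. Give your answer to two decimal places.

PV(dividends) I = 4.18·e^(−0.0321·1/12) + 2.98·e^(−0.0321·5/12) = 7.1092
Fair futures F* = (S − I)·e^(rT) = (228.67 − 7.1092)·e^0.026750 = 221.5608 × 1.027111 = 227.5675
Market CHF 234.05 > fair 227.5675: forward overpriced → cash-and-carry (borrow at r, buy the stock and collect the dividends, short the forward).
Profit at T = |F_mkt − F*| = |234.05 − 227.5675| = CHF 6.48 per share

CHF 6.48 per share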